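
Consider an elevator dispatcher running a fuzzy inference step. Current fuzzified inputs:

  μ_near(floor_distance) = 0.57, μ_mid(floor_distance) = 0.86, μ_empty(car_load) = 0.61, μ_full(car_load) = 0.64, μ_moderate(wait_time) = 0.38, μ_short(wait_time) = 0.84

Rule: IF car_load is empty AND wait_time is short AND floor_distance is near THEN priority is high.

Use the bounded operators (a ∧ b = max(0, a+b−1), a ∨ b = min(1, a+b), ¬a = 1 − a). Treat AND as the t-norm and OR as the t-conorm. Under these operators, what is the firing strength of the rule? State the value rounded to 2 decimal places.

0.02

firing strength: empty=0.61, short=0.84, near=0.57; AND[max(0, a+b−1)] → w = 0.02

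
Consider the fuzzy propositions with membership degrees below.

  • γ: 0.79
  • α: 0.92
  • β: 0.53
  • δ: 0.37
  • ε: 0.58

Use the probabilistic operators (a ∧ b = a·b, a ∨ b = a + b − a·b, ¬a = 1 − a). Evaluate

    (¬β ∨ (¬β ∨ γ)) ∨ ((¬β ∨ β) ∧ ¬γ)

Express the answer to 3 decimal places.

0.950

¬β = 1 − 0.5300 = 0.4700
¬β = 1 − 0.5300 = 0.4700
¬β ∨ γ = a + b − a·b on (0.4700, 0.7900) = 0.8887
¬β ∨ (¬β ∨ γ) = a + b − a·b on (0.4700, 0.8887) = 0.9410
¬β = 1 − 0.5300 = 0.4700
¬β ∨ β = a + b − a·b on (0.4700, 0.5300) = 0.7509
¬γ = 1 − 0.7900 = 0.2100
(¬β ∨ β) ∧ ¬γ = a·b on (0.7509, 0.2100) = 0.1577
(¬β ∨ (¬β ∨ γ)) ∨ ((¬β ∨ β) ∧ ¬γ) = a + b − a·b on (0.9410, 0.1577) = 0.9503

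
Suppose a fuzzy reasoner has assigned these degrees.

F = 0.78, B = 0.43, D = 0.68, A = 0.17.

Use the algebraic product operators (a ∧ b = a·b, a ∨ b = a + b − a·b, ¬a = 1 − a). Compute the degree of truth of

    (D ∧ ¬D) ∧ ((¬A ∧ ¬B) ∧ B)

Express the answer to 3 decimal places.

¬D = 1 − 0.6800 = 0.3200
D ∧ ¬D = a·b on (0.6800, 0.3200) = 0.2176
¬A = 1 − 0.1700 = 0.8300
¬B = 1 − 0.4300 = 0.5700
¬A ∧ ¬B = a·b on (0.8300, 0.5700) = 0.4731
(¬A ∧ ¬B) ∧ B = a·b on (0.4731, 0.4300) = 0.2034
(D ∧ ¬D) ∧ ((¬A ∧ ¬B) ∧ B) = a·b on (0.2176, 0.2034) = 0.0443

0.044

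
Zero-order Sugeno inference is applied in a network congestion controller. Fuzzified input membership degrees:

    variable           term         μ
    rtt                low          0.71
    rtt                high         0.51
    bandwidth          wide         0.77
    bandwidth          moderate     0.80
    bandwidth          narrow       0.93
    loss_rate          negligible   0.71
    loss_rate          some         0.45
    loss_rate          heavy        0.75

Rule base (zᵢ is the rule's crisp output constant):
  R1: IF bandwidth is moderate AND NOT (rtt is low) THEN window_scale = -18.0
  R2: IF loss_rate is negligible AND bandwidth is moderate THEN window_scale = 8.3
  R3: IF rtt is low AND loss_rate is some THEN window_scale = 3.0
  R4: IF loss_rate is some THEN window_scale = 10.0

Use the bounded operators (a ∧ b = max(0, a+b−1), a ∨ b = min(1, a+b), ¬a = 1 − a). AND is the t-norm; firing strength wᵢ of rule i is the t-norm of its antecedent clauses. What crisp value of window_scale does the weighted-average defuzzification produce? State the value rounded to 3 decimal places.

6.275

R1 (z=-18.0): moderate=0.80, ¬low=1−0.71=0.29; AND[max(0, a+b−1)] → w = 0.09
R2 (z=8.3): negligible=0.71, moderate=0.80; AND[max(0, a+b−1)] → w = 0.51
R3 (z=3.0): low=0.71, some=0.45; AND[max(0, a+b−1)] → w = 0.16
R4 (z=10.0): some=0.45 → w = 0.45
Weighted average = (0.09·-18.0 + 0.51·8.3 + 0.16·3.0 + 0.45·10.0) / (0.09 + 0.51 + 0.16 + 0.45)
  = 7.5930 / 1.2100 = 6.275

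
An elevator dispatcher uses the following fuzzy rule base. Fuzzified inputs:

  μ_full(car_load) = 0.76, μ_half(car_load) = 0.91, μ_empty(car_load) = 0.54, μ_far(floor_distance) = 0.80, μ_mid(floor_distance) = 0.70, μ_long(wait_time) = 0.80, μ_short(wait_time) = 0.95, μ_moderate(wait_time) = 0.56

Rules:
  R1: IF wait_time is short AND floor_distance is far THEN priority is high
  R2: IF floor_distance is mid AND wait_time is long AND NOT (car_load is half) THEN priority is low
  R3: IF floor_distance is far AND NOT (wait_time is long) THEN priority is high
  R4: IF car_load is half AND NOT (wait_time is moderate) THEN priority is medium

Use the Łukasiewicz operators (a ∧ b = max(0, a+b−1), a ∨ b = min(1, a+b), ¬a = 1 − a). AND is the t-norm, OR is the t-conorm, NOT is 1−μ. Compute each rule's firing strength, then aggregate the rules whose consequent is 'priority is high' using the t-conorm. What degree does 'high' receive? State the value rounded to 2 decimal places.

0.75

R1: short=0.95, far=0.80; AND[max(0, a+b−1)] → w = 0.75
R2: mid=0.70, long=0.80, ¬half=1−0.91=0.09; AND[max(0, a+b−1)] → w = 0.00
R3: far=0.80, ¬long=1−0.80=0.20; AND[max(0, a+b−1)] → w = 0.00
R4: half=0.91, ¬moderate=1−0.56=0.44; AND[max(0, a+b−1)] → w = 0.35
Rules with consequent 'high': {R1, R3} → strengths 0.75, 0.00
Aggregate via t-conorm [min(1, a+b)]: 0.75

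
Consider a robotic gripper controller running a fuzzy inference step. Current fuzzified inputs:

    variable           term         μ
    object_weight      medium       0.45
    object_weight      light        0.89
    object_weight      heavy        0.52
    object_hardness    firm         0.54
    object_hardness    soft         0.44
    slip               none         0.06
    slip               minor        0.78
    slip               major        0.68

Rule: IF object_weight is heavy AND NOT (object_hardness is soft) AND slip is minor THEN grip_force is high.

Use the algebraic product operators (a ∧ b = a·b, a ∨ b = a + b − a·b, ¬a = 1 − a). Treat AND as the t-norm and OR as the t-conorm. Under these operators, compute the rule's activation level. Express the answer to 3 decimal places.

firing strength: heavy=0.52, ¬soft=1−0.44=0.56, minor=0.78; AND[a·b] → w = 0.2271

0.227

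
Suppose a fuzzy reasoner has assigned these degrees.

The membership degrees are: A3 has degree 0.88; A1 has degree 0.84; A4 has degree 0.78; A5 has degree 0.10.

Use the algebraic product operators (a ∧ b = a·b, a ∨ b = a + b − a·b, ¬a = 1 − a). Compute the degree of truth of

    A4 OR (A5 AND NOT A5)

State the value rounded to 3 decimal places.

0.800

NOT A5 = 1 − 0.1000 = 0.9000
A5 AND NOT A5 = a·b on (0.1000, 0.9000) = 0.0900
A4 OR (A5 AND NOT A5) = a + b − a·b on (0.7800, 0.0900) = 0.7998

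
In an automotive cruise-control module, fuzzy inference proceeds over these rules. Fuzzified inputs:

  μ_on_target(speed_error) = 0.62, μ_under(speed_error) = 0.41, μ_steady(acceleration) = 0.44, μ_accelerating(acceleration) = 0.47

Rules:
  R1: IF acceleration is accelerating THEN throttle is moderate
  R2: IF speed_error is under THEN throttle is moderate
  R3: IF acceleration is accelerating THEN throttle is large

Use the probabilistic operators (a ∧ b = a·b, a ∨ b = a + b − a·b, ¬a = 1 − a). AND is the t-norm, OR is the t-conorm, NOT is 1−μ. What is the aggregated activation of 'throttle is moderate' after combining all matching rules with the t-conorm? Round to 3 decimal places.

0.687

R1: accelerating=0.47 → w = 0.4700
R2: under=0.41 → w = 0.4100
R3: accelerating=0.47 → w = 0.4700
Rules with consequent 'moderate': {R1, R2} → strengths 0.4700, 0.4100
Aggregate via t-conorm [a + b − a·b]: 0.6873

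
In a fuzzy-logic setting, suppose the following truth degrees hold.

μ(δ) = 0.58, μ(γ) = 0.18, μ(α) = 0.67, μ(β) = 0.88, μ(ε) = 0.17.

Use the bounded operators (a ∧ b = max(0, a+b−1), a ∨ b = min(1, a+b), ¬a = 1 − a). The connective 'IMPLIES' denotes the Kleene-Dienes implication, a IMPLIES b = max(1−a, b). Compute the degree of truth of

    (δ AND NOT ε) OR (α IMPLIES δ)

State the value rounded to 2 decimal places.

0.99

NOT ε = 1 − 0.17 = 0.83
δ AND NOT ε = max(0, a+b−1) on (0.58, 0.83) = 0.41
α IMPLIES δ  [Kleene-Dienes: max(1−a, b)] with a=0.67, b=0.58 → 0.58
(δ AND NOT ε) OR (α IMPLIES δ) = min(1, a+b) on (0.41, 0.58) = 0.99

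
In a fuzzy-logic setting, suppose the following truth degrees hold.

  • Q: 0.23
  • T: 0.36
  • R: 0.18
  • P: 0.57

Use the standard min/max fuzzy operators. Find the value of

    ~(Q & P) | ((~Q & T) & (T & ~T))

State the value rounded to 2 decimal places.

0.77

Q & P = min(a, b) on (0.23, 0.57) = 0.23
~(Q & P) = 1 − 0.23 = 0.77
~Q = 1 − 0.23 = 0.77
~Q & T = min(a, b) on (0.77, 0.36) = 0.36
~T = 1 − 0.36 = 0.64
T & ~T = min(a, b) on (0.36, 0.64) = 0.36
(~Q & T) & (T & ~T) = min(a, b) on (0.36, 0.36) = 0.36
~(Q & P) | ((~Q & T) & (T & ~T)) = max(a, b) on (0.77, 0.36) = 0.77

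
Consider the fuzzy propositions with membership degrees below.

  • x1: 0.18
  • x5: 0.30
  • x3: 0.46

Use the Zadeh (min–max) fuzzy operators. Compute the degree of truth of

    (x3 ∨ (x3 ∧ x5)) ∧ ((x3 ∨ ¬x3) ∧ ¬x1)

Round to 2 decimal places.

0.46

x3 ∧ x5 = min(a, b) on (0.46, 0.30) = 0.30
x3 ∨ (x3 ∧ x5) = max(a, b) on (0.46, 0.30) = 0.46
¬x3 = 1 − 0.46 = 0.54
x3 ∨ ¬x3 = max(a, b) on (0.46, 0.54) = 0.54
¬x1 = 1 − 0.18 = 0.82
(x3 ∨ ¬x3) ∧ ¬x1 = min(a, b) on (0.54, 0.82) = 0.54
(x3 ∨ (x3 ∧ x5)) ∧ ((x3 ∨ ¬x3) ∧ ¬x1) = min(a, b) on (0.46, 0.54) = 0.46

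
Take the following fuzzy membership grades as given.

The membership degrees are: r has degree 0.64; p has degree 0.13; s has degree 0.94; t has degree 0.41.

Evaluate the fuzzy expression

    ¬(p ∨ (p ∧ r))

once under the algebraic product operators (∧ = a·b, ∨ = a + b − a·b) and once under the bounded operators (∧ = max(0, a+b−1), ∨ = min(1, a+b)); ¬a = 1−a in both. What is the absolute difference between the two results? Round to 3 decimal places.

Under algebraic product:
  p ∧ r = a·b on (0.1300, 0.6400) = 0.0832
  p ∨ (p ∧ r) = a + b − a·b on (0.1300, 0.0832) = 0.2024
  ¬(p ∨ (p ∧ r)) = 1 − 0.2024 = 0.7976
  → value = 0.7976
Under bounded:
  p ∧ r = max(0, a+b−1) on (0.13, 0.64) = 0.00
  p ∨ (p ∧ r) = min(1, a+b) on (0.13, 0.00) = 0.13
  ¬(p ∨ (p ∧ r)) = 1 − 0.13 = 0.87
  → value = 0.8700
|0.7976 − 0.8700| = 0.072

0.072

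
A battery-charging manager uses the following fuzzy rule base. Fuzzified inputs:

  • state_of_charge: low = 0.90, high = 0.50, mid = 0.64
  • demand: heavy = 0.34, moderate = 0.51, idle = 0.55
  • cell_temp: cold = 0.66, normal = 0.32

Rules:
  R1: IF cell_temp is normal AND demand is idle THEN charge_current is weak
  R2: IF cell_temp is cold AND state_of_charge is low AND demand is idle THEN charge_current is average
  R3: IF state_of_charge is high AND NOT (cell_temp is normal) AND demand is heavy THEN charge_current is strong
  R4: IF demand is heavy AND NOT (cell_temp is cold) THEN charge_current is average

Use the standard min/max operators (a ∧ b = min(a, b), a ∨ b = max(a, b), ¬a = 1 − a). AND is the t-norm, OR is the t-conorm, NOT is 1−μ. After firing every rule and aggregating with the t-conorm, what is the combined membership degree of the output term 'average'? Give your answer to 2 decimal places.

0.55

R1: normal=0.32, idle=0.55; AND[min(a, b)] → w = 0.32
R2: cold=0.66, low=0.90, idle=0.55; AND[min(a, b)] → w = 0.55
R3: high=0.50, ¬normal=1−0.32=0.68, heavy=0.34; AND[min(a, b)] → w = 0.34
R4: heavy=0.34, ¬cold=1−0.66=0.34; AND[min(a, b)] → w = 0.34
Rules with consequent 'average': {R2, R4} → strengths 0.55, 0.34
Aggregate via t-conorm [max(a, b)]: 0.55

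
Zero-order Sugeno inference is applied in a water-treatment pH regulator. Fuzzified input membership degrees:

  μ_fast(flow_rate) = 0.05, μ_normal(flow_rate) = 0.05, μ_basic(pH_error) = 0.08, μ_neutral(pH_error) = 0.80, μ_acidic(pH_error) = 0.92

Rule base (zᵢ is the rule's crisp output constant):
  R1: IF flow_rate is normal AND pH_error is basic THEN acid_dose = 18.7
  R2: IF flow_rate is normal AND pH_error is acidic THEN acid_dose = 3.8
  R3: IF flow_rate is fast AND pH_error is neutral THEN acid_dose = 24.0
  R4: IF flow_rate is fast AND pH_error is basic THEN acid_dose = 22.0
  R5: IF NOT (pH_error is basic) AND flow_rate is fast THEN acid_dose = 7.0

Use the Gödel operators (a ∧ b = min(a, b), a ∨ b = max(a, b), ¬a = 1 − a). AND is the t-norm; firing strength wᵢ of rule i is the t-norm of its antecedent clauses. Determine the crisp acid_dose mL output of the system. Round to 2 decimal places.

15.10

R1 (z=18.7): normal=0.05, basic=0.08; AND[min(a, b)] → w = 0.05
R2 (z=3.8): normal=0.05, acidic=0.92; AND[min(a, b)] → w = 0.05
R3 (z=24.0): fast=0.05, neutral=0.80; AND[min(a, b)] → w = 0.05
R4 (z=22.0): fast=0.05, basic=0.08; AND[min(a, b)] → w = 0.05
R5 (z=7.0): ¬basic=1−0.08=0.92, fast=0.05; AND[min(a, b)] → w = 0.05
Weighted average = (0.05·18.7 + 0.05·3.8 + 0.05·24.0 + 0.05·22.0 + 0.05·7.0) / (0.05 + 0.05 + 0.05 + 0.05 + 0.05)
  = 3.7750 / 0.2500 = 15.10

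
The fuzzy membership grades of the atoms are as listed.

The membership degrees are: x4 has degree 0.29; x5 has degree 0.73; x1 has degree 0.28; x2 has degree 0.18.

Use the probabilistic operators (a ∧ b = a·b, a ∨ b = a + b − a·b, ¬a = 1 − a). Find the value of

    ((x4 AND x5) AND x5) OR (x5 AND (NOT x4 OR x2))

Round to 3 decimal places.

0.625

x4 AND x5 = a·b on (0.2900, 0.7300) = 0.2117
(x4 AND x5) AND x5 = a·b on (0.2117, 0.7300) = 0.1545
NOT x4 = 1 − 0.2900 = 0.7100
NOT x4 OR x2 = a + b − a·b on (0.7100, 0.1800) = 0.7622
x5 AND (NOT x4 OR x2) = a·b on (0.7300, 0.7622) = 0.5564
((x4 AND x5) AND x5) OR (x5 AND (NOT x4 OR x2)) = a + b − a·b on (0.1545, 0.5564) = 0.6250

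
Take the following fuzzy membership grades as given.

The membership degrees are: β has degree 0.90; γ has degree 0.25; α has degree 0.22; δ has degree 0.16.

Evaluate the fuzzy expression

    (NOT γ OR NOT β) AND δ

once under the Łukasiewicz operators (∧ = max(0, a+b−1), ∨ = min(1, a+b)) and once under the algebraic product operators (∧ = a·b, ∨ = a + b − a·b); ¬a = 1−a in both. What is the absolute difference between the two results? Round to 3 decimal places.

Under Łukasiewicz:
  NOT γ = 1 − 0.25 = 0.75
  NOT β = 1 − 0.90 = 0.10
  NOT γ OR NOT β = min(1, a+b) on (0.75, 0.10) = 0.85
  (NOT γ OR NOT β) AND δ = max(0, a+b−1) on (0.85, 0.16) = 0.01
  → value = 0.0100
Under algebraic product:
  NOT γ = 1 − 0.2500 = 0.7500
  NOT β = 1 − 0.9000 = 0.1000
  NOT γ OR NOT β = a + b − a·b on (0.7500, 0.1000) = 0.7750
  (NOT γ OR NOT β) AND δ = a·b on (0.7750, 0.1600) = 0.1240
  → value = 0.1240
|0.0100 − 0.1240| = 0.114

0.114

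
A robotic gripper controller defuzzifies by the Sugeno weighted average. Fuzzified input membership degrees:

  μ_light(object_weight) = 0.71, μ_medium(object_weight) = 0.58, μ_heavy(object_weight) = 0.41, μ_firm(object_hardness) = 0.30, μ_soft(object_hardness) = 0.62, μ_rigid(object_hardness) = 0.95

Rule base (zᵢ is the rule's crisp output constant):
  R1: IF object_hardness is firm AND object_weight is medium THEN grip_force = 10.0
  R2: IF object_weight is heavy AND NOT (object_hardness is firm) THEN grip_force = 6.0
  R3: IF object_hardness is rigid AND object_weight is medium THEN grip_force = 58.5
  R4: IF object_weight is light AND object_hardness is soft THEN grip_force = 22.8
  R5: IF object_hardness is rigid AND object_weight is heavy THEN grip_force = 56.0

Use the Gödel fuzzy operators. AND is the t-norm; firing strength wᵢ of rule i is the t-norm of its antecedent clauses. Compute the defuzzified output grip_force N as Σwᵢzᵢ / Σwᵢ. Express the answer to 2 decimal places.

R1 (z=10.0): firm=0.30, medium=0.58; AND[min(a, b)] → w = 0.30
R2 (z=6.0): heavy=0.41, ¬firm=1−0.30=0.70; AND[min(a, b)] → w = 0.41
R3 (z=58.5): rigid=0.95, medium=0.58; AND[min(a, b)] → w = 0.58
R4 (z=22.8): light=0.71, soft=0.62; AND[min(a, b)] → w = 0.62
R5 (z=56.0): rigid=0.95, heavy=0.41; AND[min(a, b)] → w = 0.41
Weighted average = (0.30·10.0 + 0.41·6.0 + 0.58·58.5 + 0.62·22.8 + 0.41·56.0) / (0.30 + 0.41 + 0.58 + 0.62 + 0.41)
  = 76.4860 / 2.3200 = 32.97

32.97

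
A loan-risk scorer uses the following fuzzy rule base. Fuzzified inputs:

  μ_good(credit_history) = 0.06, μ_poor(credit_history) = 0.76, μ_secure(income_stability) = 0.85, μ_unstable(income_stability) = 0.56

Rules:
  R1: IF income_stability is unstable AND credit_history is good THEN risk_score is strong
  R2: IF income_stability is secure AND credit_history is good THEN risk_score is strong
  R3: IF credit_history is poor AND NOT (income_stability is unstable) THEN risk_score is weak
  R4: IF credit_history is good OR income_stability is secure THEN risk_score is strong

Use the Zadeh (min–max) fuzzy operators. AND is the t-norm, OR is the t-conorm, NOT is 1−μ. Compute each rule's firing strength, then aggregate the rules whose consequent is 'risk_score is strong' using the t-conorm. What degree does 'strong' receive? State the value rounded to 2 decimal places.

0.85

R1: unstable=0.56, good=0.06; AND[min(a, b)] → w = 0.06
R2: secure=0.85, good=0.06; AND[min(a, b)] → w = 0.06
R3: poor=0.76, ¬unstable=1−0.56=0.44; AND[min(a, b)] → w = 0.44
R4: good=0.06, secure=0.85; OR[max(a, b)] → w = 0.85
Rules with consequent 'strong': {R1, R2, R4} → strengths 0.06, 0.06, 0.85
Aggregate via t-conorm [max(a, b)]: 0.85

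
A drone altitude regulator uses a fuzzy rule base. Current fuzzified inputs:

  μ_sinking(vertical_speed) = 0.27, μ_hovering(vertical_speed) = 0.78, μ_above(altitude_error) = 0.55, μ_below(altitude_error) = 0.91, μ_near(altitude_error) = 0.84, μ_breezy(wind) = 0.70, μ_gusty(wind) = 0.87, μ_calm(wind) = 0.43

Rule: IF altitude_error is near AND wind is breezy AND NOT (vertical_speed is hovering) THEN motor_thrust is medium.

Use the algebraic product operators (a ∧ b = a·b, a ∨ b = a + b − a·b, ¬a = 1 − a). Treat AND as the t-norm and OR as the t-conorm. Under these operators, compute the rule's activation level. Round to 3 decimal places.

0.129

firing strength: near=0.84, breezy=0.70, ¬hovering=1−0.78=0.22; AND[a·b] → w = 0.1294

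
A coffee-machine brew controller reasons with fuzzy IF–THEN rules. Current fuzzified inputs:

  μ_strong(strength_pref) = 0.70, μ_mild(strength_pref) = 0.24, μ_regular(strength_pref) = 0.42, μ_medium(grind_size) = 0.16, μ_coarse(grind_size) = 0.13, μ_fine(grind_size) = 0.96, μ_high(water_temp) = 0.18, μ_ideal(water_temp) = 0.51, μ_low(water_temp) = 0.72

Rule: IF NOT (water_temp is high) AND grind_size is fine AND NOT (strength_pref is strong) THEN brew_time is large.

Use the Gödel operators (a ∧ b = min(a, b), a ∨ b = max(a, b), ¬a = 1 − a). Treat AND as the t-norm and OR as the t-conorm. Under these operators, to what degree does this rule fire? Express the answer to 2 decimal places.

0.30

firing strength: ¬high=1−0.18=0.82, fine=0.96, ¬strong=1−0.70=0.30; AND[min(a, b)] → w = 0.30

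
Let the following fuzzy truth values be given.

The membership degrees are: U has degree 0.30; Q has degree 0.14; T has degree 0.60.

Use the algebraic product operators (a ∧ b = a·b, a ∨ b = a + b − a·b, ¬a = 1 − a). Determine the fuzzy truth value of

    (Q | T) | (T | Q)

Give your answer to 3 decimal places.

Q | T = a + b − a·b on (0.1400, 0.6000) = 0.6560
T | Q = a + b − a·b on (0.6000, 0.1400) = 0.6560
(Q | T) | (T | Q) = a + b − a·b on (0.6560, 0.6560) = 0.8817

0.882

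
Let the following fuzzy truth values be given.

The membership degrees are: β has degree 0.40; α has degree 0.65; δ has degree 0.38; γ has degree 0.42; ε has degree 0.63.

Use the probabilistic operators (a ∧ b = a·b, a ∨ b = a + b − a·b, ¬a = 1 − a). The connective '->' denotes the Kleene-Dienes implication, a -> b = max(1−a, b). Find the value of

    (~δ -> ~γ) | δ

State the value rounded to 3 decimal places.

~δ = 1 − 0.3800 = 0.6200
~γ = 1 − 0.4200 = 0.5800
~δ -> ~γ  [Kleene-Dienes: max(1−a, b)] with a=0.6200, b=0.5800 → 0.5800
(~δ -> ~γ) | δ = a + b − a·b on (0.5800, 0.3800) = 0.7396

0.740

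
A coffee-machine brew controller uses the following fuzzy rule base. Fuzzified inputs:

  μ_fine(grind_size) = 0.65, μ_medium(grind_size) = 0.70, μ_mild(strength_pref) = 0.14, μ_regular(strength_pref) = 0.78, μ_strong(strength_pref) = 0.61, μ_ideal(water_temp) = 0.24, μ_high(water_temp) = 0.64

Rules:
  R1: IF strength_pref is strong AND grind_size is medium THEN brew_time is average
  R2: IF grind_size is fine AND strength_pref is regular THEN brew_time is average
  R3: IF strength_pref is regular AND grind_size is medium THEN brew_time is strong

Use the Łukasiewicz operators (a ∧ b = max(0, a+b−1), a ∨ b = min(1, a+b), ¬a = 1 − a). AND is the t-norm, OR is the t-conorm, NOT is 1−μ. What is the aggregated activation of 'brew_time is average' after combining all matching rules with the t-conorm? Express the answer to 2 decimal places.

0.74

R1: strong=0.61, medium=0.70; AND[max(0, a+b−1)] → w = 0.31
R2: fine=0.65, regular=0.78; AND[max(0, a+b−1)] → w = 0.43
R3: regular=0.78, medium=0.70; AND[max(0, a+b−1)] → w = 0.48
Rules with consequent 'average': {R1, R2} → strengths 0.31, 0.43
Aggregate via t-conorm [min(1, a+b)]: 0.74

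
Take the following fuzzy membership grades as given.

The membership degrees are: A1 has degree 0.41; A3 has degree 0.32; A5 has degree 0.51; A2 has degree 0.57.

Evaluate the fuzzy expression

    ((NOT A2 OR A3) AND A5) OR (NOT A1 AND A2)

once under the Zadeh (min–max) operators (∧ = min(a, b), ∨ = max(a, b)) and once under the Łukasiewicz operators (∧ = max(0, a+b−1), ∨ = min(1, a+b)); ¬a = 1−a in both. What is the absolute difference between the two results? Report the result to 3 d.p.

Under Zadeh (min–max):
  NOT A2 = 1 − 0.57 = 0.43
  NOT A2 OR A3 = max(a, b) on (0.43, 0.32) = 0.43
  (NOT A2 OR A3) AND A5 = min(a, b) on (0.43, 0.51) = 0.43
  NOT A1 = 1 − 0.41 = 0.59
  NOT A1 AND A2 = min(a, b) on (0.59, 0.57) = 0.57
  ((NOT A2 OR A3) AND A5) OR (NOT A1 AND A2) = max(a, b) on (0.43, 0.57) = 0.57
  → value = 0.5700
Under Łukasiewicz:
  NOT A2 = 1 − 0.57 = 0.43
  NOT A2 OR A3 = min(1, a+b) on (0.43, 0.32) = 0.75
  (NOT A2 OR A3) AND A5 = max(0, a+b−1) on (0.75, 0.51) = 0.26
  NOT A1 = 1 − 0.41 = 0.59
  NOT A1 AND A2 = max(0, a+b−1) on (0.59, 0.57) = 0.16
  ((NOT A2 OR A3) AND A5) OR (NOT A1 AND A2) = min(1, a+b) on (0.26, 0.16) = 0.42
  → value = 0.4200
|0.5700 − 0.4200| = 0.150

0.150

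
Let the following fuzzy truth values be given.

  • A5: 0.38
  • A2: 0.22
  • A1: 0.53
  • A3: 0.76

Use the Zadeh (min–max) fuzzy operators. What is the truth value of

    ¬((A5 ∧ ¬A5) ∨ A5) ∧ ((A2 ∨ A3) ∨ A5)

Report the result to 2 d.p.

0.62

¬A5 = 1 − 0.38 = 0.62
A5 ∧ ¬A5 = min(a, b) on (0.38, 0.62) = 0.38
(A5 ∧ ¬A5) ∨ A5 = max(a, b) on (0.38, 0.38) = 0.38
¬((A5 ∧ ¬A5) ∨ A5) = 1 − 0.38 = 0.62
A2 ∨ A3 = max(a, b) on (0.22, 0.76) = 0.76
(A2 ∨ A3) ∨ A5 = max(a, b) on (0.76, 0.38) = 0.76
¬((A5 ∧ ¬A5) ∨ A5) ∧ ((A2 ∨ A3) ∨ A5) = min(a, b) on (0.62, 0.76) = 0.62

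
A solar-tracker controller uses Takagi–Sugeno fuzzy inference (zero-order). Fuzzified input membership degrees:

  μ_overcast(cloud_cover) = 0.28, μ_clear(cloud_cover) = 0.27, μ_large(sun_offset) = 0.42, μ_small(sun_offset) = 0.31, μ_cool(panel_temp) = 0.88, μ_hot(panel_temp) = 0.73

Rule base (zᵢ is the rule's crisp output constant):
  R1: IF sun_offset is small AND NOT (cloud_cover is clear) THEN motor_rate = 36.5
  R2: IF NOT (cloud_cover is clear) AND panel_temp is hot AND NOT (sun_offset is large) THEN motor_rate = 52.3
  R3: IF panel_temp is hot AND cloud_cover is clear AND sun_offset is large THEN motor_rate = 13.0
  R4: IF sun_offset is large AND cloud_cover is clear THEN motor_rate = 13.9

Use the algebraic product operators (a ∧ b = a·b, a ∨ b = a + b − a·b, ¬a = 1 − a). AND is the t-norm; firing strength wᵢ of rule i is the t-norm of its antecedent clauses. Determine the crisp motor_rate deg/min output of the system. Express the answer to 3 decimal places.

37.013

R1 (z=36.5): small=0.31, ¬clear=1−0.27=0.73; AND[a·b] → w = 0.2263
R2 (z=52.3): ¬clear=1−0.27=0.73, hot=0.73, ¬large=1−0.42=0.58; AND[a·b] → w = 0.3091
R3 (z=13.0): hot=0.73, clear=0.27, large=0.42; AND[a·b] → w = 0.0828
R4 (z=13.9): large=0.42, clear=0.27; AND[a·b] → w = 0.1134
Weighted average = (0.2263·36.5 + 0.3091·52.3 + 0.0828·13.0 + 0.1134·13.9) / (0.2263 + 0.3091 + 0.0828 + 0.1134)
  = 27.0774 / 0.7316 = 37.013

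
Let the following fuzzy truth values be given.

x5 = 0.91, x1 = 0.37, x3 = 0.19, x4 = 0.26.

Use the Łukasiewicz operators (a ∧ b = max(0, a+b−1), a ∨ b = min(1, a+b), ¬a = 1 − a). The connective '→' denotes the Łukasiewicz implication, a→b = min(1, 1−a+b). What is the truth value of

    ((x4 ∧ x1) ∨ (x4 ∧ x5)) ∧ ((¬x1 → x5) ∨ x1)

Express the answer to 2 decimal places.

x4 ∧ x1 = max(0, a+b−1) on (0.26, 0.37) = 0.00
x4 ∧ x5 = max(0, a+b−1) on (0.26, 0.91) = 0.17
(x4 ∧ x1) ∨ (x4 ∧ x5) = min(1, a+b) on (0.00, 0.17) = 0.17
¬x1 = 1 − 0.37 = 0.63
¬x1 → x5  [Łukasiewicz: min(1, 1−a+b)] with a=0.63, b=0.91 → 1.00
(¬x1 → x5) ∨ x1 = min(1, a+b) on (1.00, 0.37) = 1.00
((x4 ∧ x1) ∨ (x4 ∧ x5)) ∧ ((¬x1 → x5) ∨ x1) = max(0, a+b−1) on (0.17, 1.00) = 0.17

0.17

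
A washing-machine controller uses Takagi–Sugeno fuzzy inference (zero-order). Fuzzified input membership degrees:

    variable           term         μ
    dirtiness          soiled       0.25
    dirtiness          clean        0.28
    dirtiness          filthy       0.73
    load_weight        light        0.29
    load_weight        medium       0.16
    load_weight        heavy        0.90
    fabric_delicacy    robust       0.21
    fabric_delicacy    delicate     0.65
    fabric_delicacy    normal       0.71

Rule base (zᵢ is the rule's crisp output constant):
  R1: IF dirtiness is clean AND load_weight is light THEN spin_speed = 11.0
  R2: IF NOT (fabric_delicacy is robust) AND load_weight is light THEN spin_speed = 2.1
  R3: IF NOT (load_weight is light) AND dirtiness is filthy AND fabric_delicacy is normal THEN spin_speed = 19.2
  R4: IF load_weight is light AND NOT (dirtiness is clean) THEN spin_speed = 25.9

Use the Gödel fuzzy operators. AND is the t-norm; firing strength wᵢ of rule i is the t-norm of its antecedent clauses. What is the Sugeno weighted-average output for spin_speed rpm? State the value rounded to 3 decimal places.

15.817

R1 (z=11.0): clean=0.28, light=0.29; AND[min(a, b)] → w = 0.28
R2 (z=2.1): ¬robust=1−0.21=0.79, light=0.29; AND[min(a, b)] → w = 0.29
R3 (z=19.2): ¬light=1−0.29=0.71, filthy=0.73, normal=0.71; AND[min(a, b)] → w = 0.71
R4 (z=25.9): light=0.29, ¬clean=1−0.28=0.72; AND[min(a, b)] → w = 0.29
Weighted average = (0.28·11.0 + 0.29·2.1 + 0.71·19.2 + 0.29·25.9) / (0.28 + 0.29 + 0.71 + 0.29)
  = 24.8320 / 1.5700 = 15.817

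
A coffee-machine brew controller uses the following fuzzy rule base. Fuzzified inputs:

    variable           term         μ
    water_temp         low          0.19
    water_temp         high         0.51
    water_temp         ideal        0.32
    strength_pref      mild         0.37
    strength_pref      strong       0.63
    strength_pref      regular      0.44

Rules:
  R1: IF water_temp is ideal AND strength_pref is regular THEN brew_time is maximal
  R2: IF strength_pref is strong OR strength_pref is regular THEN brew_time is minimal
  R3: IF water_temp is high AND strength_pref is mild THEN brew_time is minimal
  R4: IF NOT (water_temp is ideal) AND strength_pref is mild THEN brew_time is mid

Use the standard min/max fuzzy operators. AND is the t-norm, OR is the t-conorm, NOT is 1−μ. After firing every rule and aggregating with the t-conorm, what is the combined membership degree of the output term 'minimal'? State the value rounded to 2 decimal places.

R1: ideal=0.32, regular=0.44; AND[min(a, b)] → w = 0.32
R2: strong=0.63, regular=0.44; OR[max(a, b)] → w = 0.63
R3: high=0.51, mild=0.37; AND[min(a, b)] → w = 0.37
R4: ¬ideal=1−0.32=0.68, mild=0.37; AND[min(a, b)] → w = 0.37
Rules with consequent 'minimal': {R2, R3} → strengths 0.63, 0.37
Aggregate via t-conorm [max(a, b)]: 0.63

0.63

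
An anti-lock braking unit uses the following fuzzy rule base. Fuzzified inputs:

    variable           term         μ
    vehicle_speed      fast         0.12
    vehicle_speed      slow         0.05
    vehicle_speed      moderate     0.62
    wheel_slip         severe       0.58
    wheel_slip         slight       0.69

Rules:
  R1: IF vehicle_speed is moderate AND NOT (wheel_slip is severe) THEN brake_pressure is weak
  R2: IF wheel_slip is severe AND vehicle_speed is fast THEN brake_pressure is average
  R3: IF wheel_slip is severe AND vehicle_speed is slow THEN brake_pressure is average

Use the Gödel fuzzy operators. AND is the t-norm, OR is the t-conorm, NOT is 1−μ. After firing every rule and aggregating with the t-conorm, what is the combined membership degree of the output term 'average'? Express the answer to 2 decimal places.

0.12

R1: moderate=0.62, ¬severe=1−0.58=0.42; AND[min(a, b)] → w = 0.42
R2: severe=0.58, fast=0.12; AND[min(a, b)] → w = 0.12
R3: severe=0.58, slow=0.05; AND[min(a, b)] → w = 0.05
Rules with consequent 'average': {R2, R3} → strengths 0.12, 0.05
Aggregate via t-conorm [max(a, b)]: 0.12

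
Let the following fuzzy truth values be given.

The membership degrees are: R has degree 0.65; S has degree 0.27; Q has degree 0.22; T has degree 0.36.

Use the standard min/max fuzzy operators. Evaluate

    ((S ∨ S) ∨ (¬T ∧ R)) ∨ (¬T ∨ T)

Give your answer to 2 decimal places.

0.64

S ∨ S = max(a, b) on (0.27, 0.27) = 0.27
¬T = 1 − 0.36 = 0.64
¬T ∧ R = min(a, b) on (0.64, 0.65) = 0.64
(S ∨ S) ∨ (¬T ∧ R) = max(a, b) on (0.27, 0.64) = 0.64
¬T = 1 − 0.36 = 0.64
¬T ∨ T = max(a, b) on (0.64, 0.36) = 0.64
((S ∨ S) ∨ (¬T ∧ R)) ∨ (¬T ∨ T) = max(a, b) on (0.64, 0.64) = 0.64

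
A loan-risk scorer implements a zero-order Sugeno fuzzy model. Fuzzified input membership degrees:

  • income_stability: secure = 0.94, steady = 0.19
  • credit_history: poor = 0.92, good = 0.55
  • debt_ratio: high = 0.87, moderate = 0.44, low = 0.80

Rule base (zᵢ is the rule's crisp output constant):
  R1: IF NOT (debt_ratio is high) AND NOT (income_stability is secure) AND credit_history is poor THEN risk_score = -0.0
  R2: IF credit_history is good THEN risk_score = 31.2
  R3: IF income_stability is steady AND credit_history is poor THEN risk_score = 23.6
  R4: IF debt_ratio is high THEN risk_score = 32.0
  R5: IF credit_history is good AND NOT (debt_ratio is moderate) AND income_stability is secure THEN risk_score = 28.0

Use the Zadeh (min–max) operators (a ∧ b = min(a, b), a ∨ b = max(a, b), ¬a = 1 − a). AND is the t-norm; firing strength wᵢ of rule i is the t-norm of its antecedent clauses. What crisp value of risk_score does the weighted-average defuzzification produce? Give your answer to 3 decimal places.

29.227

R1 (z=-0.0): ¬high=1−0.87=0.13, ¬secure=1−0.94=0.06, poor=0.92; AND[min(a, b)] → w = 0.06
R2 (z=31.2): good=0.55 → w = 0.55
R3 (z=23.6): steady=0.19, poor=0.92; AND[min(a, b)] → w = 0.19
R4 (z=32.0): high=0.87 → w = 0.87
R5 (z=28.0): good=0.55, ¬moderate=1−0.44=0.56, secure=0.94; AND[min(a, b)] → w = 0.55
Weighted average = (0.06·-0.0 + 0.55·31.2 + 0.19·23.6 + 0.87·32.0 + 0.55·28.0) / (0.06 + 0.55 + 0.19 + 0.87 + 0.55)
  = 64.8840 / 2.2200 = 29.227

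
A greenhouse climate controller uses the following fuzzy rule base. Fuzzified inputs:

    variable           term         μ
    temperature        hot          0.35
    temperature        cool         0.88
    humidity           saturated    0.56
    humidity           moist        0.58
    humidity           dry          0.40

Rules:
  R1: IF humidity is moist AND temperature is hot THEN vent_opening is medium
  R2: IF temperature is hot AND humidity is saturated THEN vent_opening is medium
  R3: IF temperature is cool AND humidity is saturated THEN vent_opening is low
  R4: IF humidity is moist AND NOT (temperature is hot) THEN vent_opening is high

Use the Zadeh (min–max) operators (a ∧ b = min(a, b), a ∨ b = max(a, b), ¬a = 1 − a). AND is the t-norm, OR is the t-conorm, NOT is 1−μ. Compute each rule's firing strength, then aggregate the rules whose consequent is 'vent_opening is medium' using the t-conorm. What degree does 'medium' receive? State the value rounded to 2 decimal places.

R1: moist=0.58, hot=0.35; AND[min(a, b)] → w = 0.35
R2: hot=0.35, saturated=0.56; AND[min(a, b)] → w = 0.35
R3: cool=0.88, saturated=0.56; AND[min(a, b)] → w = 0.56
R4: moist=0.58, ¬hot=1−0.35=0.65; AND[min(a, b)] → w = 0.58
Rules with consequent 'medium': {R1, R2} → strengths 0.35, 0.35
Aggregate via t-conorm [max(a, b)]: 0.35

0.35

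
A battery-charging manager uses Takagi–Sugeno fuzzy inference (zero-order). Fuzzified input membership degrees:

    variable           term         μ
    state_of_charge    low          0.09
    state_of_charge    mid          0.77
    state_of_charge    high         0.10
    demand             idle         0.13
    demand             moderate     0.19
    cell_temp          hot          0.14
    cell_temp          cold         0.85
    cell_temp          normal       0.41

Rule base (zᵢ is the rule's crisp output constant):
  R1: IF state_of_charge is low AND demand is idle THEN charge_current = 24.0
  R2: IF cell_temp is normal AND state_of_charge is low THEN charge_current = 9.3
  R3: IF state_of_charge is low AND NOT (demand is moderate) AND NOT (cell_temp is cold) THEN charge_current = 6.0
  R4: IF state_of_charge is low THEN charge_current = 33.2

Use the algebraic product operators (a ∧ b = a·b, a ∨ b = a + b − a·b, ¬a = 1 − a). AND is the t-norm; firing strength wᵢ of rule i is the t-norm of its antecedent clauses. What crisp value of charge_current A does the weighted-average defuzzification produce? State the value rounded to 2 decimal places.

R1 (z=24.0): low=0.09, idle=0.13; AND[a·b] → w = 0.0117
R2 (z=9.3): normal=0.41, low=0.09; AND[a·b] → w = 0.0369
R3 (z=6.0): low=0.09, ¬moderate=1−0.19=0.81, ¬cold=1−0.85=0.15; AND[a·b] → w = 0.0109
R4 (z=33.2): low=0.09 → w = 0.0900
Weighted average = (0.0117·24.0 + 0.0369·9.3 + 0.0109·6.0 + 0.0900·33.2) / (0.0117 + 0.0369 + 0.0109 + 0.0900)
  = 3.6776 / 0.1495 = 24.59

24.59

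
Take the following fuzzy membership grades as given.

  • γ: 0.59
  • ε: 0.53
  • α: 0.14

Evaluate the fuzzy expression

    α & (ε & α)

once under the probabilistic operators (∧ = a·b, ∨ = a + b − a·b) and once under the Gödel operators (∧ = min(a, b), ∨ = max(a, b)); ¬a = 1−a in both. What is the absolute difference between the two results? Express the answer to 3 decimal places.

Under probabilistic:
  ε & α = a·b on (0.5300, 0.1400) = 0.0742
  α & (ε & α) = a·b on (0.1400, 0.0742) = 0.0104
  → value = 0.0104
Under Gödel:
  ε & α = min(a, b) on (0.53, 0.14) = 0.14
  α & (ε & α) = min(a, b) on (0.14, 0.14) = 0.14
  → value = 0.1400
|0.0104 − 0.1400| = 0.130

0.130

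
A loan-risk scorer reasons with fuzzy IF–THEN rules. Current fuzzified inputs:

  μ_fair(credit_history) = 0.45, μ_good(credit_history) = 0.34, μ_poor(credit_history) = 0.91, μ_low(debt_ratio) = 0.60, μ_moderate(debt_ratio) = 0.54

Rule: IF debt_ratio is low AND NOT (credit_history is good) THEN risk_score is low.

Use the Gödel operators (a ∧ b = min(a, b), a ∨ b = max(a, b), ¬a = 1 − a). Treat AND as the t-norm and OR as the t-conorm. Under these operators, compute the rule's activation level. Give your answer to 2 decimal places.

0.60

firing strength: low=0.60, ¬good=1−0.34=0.66; AND[min(a, b)] → w = 0.60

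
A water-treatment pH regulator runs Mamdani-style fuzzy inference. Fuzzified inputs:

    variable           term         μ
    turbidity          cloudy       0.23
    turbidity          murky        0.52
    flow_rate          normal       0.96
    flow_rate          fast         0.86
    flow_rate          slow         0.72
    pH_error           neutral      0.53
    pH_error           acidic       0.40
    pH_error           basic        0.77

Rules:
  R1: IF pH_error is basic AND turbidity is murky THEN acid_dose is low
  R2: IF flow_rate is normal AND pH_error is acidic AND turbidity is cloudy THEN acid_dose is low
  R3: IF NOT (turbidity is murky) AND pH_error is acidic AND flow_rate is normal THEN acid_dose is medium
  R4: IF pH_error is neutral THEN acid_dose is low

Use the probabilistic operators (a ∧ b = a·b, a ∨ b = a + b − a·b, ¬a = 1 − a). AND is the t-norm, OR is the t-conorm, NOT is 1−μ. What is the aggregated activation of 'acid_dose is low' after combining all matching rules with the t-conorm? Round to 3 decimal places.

R1: basic=0.77, murky=0.52; AND[a·b] → w = 0.4004
R2: normal=0.96, acidic=0.40, cloudy=0.23; AND[a·b] → w = 0.0883
R3: ¬murky=1−0.52=0.48, acidic=0.40, normal=0.96; AND[a·b] → w = 0.1843
R4: neutral=0.53 → w = 0.5300
Rules with consequent 'low': {R1, R2, R4} → strengths 0.4004, 0.0883, 0.5300
Aggregate via t-conorm [a + b − a·b]: 0.7431

0.743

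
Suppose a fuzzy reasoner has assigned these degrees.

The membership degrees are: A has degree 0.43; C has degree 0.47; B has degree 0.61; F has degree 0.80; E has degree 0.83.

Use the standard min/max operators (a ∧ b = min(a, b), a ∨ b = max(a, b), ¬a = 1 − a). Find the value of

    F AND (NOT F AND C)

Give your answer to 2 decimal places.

NOT F = 1 − 0.80 = 0.20
NOT F AND C = min(a, b) on (0.20, 0.47) = 0.20
F AND (NOT F AND C) = min(a, b) on (0.80, 0.20) = 0.20

0.20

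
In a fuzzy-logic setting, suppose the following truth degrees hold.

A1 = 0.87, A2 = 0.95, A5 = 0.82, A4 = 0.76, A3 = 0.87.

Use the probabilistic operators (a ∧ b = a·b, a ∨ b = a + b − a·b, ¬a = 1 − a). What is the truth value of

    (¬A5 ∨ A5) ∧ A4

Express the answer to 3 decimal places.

¬A5 = 1 − 0.8200 = 0.1800
¬A5 ∨ A5 = a + b − a·b on (0.1800, 0.8200) = 0.8524
(¬A5 ∨ A5) ∧ A4 = a·b on (0.8524, 0.7600) = 0.6478

0.648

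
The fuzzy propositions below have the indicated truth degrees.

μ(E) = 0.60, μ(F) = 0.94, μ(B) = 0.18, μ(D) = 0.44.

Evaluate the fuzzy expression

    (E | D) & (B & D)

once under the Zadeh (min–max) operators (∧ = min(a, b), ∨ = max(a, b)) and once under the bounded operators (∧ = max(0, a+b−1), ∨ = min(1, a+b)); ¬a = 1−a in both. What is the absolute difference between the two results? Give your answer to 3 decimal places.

0.180

Under Zadeh (min–max):
  E | D = max(a, b) on (0.60, 0.44) = 0.60
  B & D = min(a, b) on (0.18, 0.44) = 0.18
  (E | D) & (B & D) = min(a, b) on (0.60, 0.18) = 0.18
  → value = 0.1800
Under bounded:
  E | D = min(1, a+b) on (0.60, 0.44) = 1.00
  B & D = max(0, a+b−1) on (0.18, 0.44) = 0.00
  (E | D) & (B & D) = max(0, a+b−1) on (1.00, 0.00) = 0.00
  → value = 0.0000
|0.1800 − 0.0000| = 0.180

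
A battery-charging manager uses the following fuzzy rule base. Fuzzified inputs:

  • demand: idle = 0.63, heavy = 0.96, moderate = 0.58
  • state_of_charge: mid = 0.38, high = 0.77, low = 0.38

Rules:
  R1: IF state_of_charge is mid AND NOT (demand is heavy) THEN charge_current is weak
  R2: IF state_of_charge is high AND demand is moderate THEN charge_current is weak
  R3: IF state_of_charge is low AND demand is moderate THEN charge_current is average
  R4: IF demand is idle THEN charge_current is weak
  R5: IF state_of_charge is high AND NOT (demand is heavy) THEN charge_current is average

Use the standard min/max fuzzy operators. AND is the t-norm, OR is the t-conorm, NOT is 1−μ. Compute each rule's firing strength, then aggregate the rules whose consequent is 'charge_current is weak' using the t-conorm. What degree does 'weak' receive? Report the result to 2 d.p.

R1: mid=0.38, ¬heavy=1−0.96=0.04; AND[min(a, b)] → w = 0.04
R2: high=0.77, moderate=0.58; AND[min(a, b)] → w = 0.58
R3: low=0.38, moderate=0.58; AND[min(a, b)] → w = 0.38
R4: idle=0.63 → w = 0.63
R5: high=0.77, ¬heavy=1−0.96=0.04; AND[min(a, b)] → w = 0.04
Rules with consequent 'weak': {R1, R2, R4} → strengths 0.04, 0.58, 0.63
Aggregate via t-conorm [max(a, b)]: 0.63

0.63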